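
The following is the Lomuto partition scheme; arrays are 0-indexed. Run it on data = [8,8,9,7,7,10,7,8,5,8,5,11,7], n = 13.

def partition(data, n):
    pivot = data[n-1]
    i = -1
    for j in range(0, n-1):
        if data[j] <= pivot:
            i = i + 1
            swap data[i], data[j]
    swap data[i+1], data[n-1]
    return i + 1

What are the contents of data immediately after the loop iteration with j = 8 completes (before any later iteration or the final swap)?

[7,7,7,5,8,10,9,8,8,8,5,11,7]

pivot = data[12] = 7; i = -1
j=0: data[0]=8 > 7 → no swap
j=1: data[1]=8 > 7 → no swap
j=2: data[2]=9 > 7 → no swap
j=3: data[3]=7 ≤ 7 → i=0, swap data[0],data[3] → [7,8,9,8,7,10,7,8,5,8,5,11,7]
j=4: data[4]=7 ≤ 7 → i=1, swap data[1],data[4] → [7,7,9,8,8,10,7,8,5,8,5,11,7]
j=5: data[5]=10 > 7 → no swap
j=6: data[6]=7 ≤ 7 → i=2, swap data[2],data[6] → [7,7,7,8,8,10,9,8,5,8,5,11,7]
j=7: data[7]=8 > 7 → no swap
j=8: data[8]=5 ≤ 7 → i=3, swap data[3],data[8] → [7,7,7,5,8,10,9,8,8,8,5,11,7]
(after j=8) data = [7,7,7,5,8,10,9,8,8,8,5,11,7]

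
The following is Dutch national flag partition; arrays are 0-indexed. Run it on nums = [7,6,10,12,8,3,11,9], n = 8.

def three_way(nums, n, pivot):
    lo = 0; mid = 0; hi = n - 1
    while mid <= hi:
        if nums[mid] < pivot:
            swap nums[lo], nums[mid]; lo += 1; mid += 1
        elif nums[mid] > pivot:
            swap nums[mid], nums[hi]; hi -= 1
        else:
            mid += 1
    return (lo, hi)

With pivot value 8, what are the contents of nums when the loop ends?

lo=0 mid=0 hi=7
7<8: swap(0,0), lo=1 mid=1 ⇒ [7,6,10,12,8,3,11,9]
6<8: swap(1,1), lo=2 mid=2 ⇒ [7,6,10,12,8,3,11,9]
10>8: swap(2,7), hi=6 ⇒ [7,6,9,12,8,3,11,10]
9>8: swap(2,6), hi=5 ⇒ [7,6,11,12,8,3,9,10]
11>8: swap(2,5), hi=4 ⇒ [7,6,3,12,8,11,9,10]
3<8: swap(2,2), lo=3 mid=3 ⇒ [7,6,3,12,8,11,9,10]
12>8: swap(3,4), hi=3 ⇒ [7,6,3,8,12,11,9,10]
8=8: mid=4
done. lo=3 hi=3; nums=[7,6,3,8,12,11,9,10]

[7,6,3,8,12,11,9,10]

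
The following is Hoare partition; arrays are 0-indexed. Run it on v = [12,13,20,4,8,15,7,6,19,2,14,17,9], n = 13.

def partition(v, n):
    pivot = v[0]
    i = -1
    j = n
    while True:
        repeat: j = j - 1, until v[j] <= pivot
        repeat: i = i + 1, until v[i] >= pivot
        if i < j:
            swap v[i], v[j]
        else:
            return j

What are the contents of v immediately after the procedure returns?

[9,2,6,4,8,7,15,20,19,13,14,17,12]

pivot = v[0] = 12; i = -1, j = 13
j→12 (v[12]=9≤12), i→0 (v[0]=12≥12); i<j, swap → [9,13,20,4,8,15,7,6,19,2,14,17,12]
j→9 (v[9]=2≤12), i→1 (v[1]=13≥12); i<j, swap → [9,2,20,4,8,15,7,6,19,13,14,17,12]
j→7 (v[7]=6≤12), i→2 (v[2]=20≥12); i<j, swap → [9,2,6,4,8,15,7,20,19,13,14,17,12]
j→6 (v[6]=7≤12), i→5 (v[5]=15≥12); i<j, swap → [9,2,6,4,8,7,15,20,19,13,14,17,12]
j→5, i→6; i≥j, return j=5. v = [9,2,6,4,8,7,15,20,19,13,14,17,12]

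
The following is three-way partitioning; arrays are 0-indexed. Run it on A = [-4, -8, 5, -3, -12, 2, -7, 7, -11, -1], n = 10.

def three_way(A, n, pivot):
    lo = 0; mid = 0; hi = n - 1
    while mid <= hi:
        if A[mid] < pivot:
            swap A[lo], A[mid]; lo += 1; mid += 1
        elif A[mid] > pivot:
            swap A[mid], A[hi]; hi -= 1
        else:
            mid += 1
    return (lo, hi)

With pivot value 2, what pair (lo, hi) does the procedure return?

(7, 7)

lo=0 mid=0 hi=9
-4<2: swap(0,0), lo=1 mid=1 ⇒ [-4, -8, 5, -3, -12, 2, -7, 7, -11, -1]
-8<2: swap(1,1), lo=2 mid=2 ⇒ [-4, -8, 5, -3, -12, 2, -7, 7, -11, -1]
5>2: swap(2,9), hi=8 ⇒ [-4, -8, -1, -3, -12, 2, -7, 7, -11, 5]
-1<2: swap(2,2), lo=3 mid=3 ⇒ [-4, -8, -1, -3, -12, 2, -7, 7, -11, 5]
-3<2: swap(3,3), lo=4 mid=4 ⇒ [-4, -8, -1, -3, -12, 2, -7, 7, -11, 5]
-12<2: swap(4,4), lo=5 mid=5 ⇒ [-4, -8, -1, -3, -12, 2, -7, 7, -11, 5]
2=2: mid=6
-7<2: swap(5,6), lo=6 mid=7 ⇒ [-4, -8, -1, -3, -12, -7, 2, 7, -11, 5]
7>2: swap(7,8), hi=7 ⇒ [-4, -8, -1, -3, -12, -7, 2, -11, 7, 5]
-11<2: swap(6,7), lo=7 mid=8 ⇒ [-4, -8, -1, -3, -12, -7, -11, 2, 7, 5]
done. lo=7 hi=7; A=[-4, -8, -1, -3, -12, -7, -11, 2, 7, 5]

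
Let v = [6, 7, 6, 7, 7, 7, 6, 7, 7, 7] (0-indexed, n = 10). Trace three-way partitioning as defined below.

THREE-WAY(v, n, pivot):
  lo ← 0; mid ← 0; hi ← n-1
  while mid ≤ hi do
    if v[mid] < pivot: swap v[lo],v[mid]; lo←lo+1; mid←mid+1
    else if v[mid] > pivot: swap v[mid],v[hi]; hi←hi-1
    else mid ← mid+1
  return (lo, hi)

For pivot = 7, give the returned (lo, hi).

pivot = 7; lo=0, mid=0, hi=9
v[mid]=6<7: swap v[0],v[0]; lo=1,mid=1 → [6, 7, 6, 7, 7, 7, 6, 7, 7, 7]
v[mid]=7=7: mid=2
v[mid]=6<7: swap v[1],v[2]; lo=2,mid=3 → [6, 6, 7, 7, 7, 7, 6, 7, 7, 7]
v[mid]=7=7: mid=4
v[mid]=7=7: mid=5
v[mid]=7=7: mid=6
v[mid]=6<7: swap v[2],v[6]; lo=3,mid=7 → [6, 6, 6, 7, 7, 7, 7, 7, 7, 7]
v[mid]=7=7: mid=8
v[mid]=7=7: mid=9
v[mid]=7=7: mid=10
end: lo=3, hi=9; v = [6, 6, 6, 7, 7, 7, 7, 7, 7, 7]

(3, 9)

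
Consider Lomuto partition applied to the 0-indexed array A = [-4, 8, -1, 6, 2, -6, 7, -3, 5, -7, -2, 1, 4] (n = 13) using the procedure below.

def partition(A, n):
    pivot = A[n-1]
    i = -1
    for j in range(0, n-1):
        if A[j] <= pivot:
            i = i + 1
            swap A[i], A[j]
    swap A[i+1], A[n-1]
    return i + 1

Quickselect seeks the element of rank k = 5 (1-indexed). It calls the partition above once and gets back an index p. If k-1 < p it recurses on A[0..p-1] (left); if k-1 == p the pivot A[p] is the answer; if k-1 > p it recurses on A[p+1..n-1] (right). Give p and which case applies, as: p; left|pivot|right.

8; left

pivot=4, i=-1
j=0: -4≤4, i=0, swap(0,0) ⇒ [-4, 8, -1, 6, 2, -6, 7, -3, 5, -7, -2, 1, 4]
j=1: 8>4, skip
j=2: -1≤4, i=1, swap(1,2) ⇒ [-4, -1, 8, 6, 2, -6, 7, -3, 5, -7, -2, 1, 4]
j=3: 6>4, skip
j=4: 2≤4, i=2, swap(2,4) ⇒ [-4, -1, 2, 6, 8, -6, 7, -3, 5, -7, -2, 1, 4]
j=5: -6≤4, i=3, swap(3,5) ⇒ [-4, -1, 2, -6, 8, 6, 7, -3, 5, -7, -2, 1, 4]
j=6: 7>4, skip
j=7: -3≤4, i=4, swap(4,7) ⇒ [-4, -1, 2, -6, -3, 6, 7, 8, 5, -7, -2, 1, 4]
j=8: 5>4, skip
j=9: -7≤4, i=5, swap(5,9) ⇒ [-4, -1, 2, -6, -3, -7, 7, 8, 5, 6, -2, 1, 4]
j=10: -2≤4, i=6, swap(6,10) ⇒ [-4, -1, 2, -6, -3, -7, -2, 8, 5, 6, 7, 1, 4]
j=11: 1≤4, i=7, swap(7,11) ⇒ [-4, -1, 2, -6, -3, -7, -2, 1, 5, 6, 7, 8, 4]
swap(8,12) ⇒ [-4, -1, 2, -6, -3, -7, -2, 1, 4, 6, 7, 8, 5]; return 8
p = 8; k-1 = 4 < 8 ⇒ left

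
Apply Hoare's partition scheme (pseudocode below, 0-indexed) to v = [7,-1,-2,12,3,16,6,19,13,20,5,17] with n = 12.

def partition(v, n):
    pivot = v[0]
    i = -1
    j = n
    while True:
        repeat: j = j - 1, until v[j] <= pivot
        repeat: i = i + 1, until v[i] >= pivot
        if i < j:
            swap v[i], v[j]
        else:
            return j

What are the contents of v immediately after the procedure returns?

[5,-1,-2,6,3,16,12,19,13,20,7,17]

pivot=7
j stops at 10 (5), i stops at 0 (7); swap ⇒ [5,-1,-2,12,3,16,6,19,13,20,7,17]
j stops at 6 (6), i stops at 3 (12); swap ⇒ [5,-1,-2,6,3,16,12,19,13,20,7,17]
j stops at 4, i stops at 5; i≥j ⇒ return 4. v=[5,-1,-2,6,3,16,12,19,13,20,7,17]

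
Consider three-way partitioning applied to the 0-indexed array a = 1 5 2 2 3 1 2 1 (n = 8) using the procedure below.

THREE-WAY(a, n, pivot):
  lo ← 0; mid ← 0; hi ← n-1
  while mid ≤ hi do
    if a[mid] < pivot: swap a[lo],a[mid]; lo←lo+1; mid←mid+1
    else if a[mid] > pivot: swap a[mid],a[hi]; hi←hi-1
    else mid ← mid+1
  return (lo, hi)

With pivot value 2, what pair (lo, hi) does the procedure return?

pivot = 2; lo=0, mid=0, hi=7
a[mid]=1<2: swap a[0],a[0]; lo=1,mid=1 → 1 5 2 2 3 1 2 1
a[mid]=5>2: swap a[1],a[7]; hi=6 → 1 1 2 2 3 1 2 5
a[mid]=1<2: swap a[1],a[1]; lo=2,mid=2 → 1 1 2 2 3 1 2 5
a[mid]=2=2: mid=3
a[mid]=2=2: mid=4
a[mid]=3>2: swap a[4],a[6]; hi=5 → 1 1 2 2 2 1 3 5
a[mid]=2=2: mid=5
a[mid]=1<2: swap a[2],a[5]; lo=3,mid=6 → 1 1 1 2 2 2 3 5
end: lo=3, hi=5; a = 1 1 1 2 2 2 3 5

(3, 5)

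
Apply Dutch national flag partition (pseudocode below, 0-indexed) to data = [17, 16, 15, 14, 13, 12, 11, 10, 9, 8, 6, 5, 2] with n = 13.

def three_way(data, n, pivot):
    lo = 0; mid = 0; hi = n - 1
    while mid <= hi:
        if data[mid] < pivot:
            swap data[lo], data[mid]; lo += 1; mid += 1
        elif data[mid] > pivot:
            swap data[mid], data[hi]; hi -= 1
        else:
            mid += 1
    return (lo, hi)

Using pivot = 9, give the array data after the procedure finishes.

pivot = 9; lo=0, mid=0, hi=12
data[mid]=17>9: swap data[0],data[12]; hi=11 → [2, 16, 15, 14, 13, 12, 11, 10, 9, 8, 6, 5, 17]
data[mid]=2<9: swap data[0],data[0]; lo=1,mid=1 → [2, 16, 15, 14, 13, 12, 11, 10, 9, 8, 6, 5, 17]
data[mid]=16>9: swap data[1],data[11]; hi=10 → [2, 5, 15, 14, 13, 12, 11, 10, 9, 8, 6, 16, 17]
data[mid]=5<9: swap data[1],data[1]; lo=2,mid=2 → [2, 5, 15, 14, 13, 12, 11, 10, 9, 8, 6, 16, 17]
data[mid]=15>9: swap data[2],data[10]; hi=9 → [2, 5, 6, 14, 13, 12, 11, 10, 9, 8, 15, 16, 17]
data[mid]=6<9: swap data[2],data[2]; lo=3,mid=3 → [2, 5, 6, 14, 13, 12, 11, 10, 9, 8, 15, 16, 17]
data[mid]=14>9: swap data[3],data[9]; hi=8 → [2, 5, 6, 8, 13, 12, 11, 10, 9, 14, 15, 16, 17]
data[mid]=8<9: swap data[3],data[3]; lo=4,mid=4 → [2, 5, 6, 8, 13, 12, 11, 10, 9, 14, 15, 16, 17]
data[mid]=13>9: swap data[4],data[8]; hi=7 → [2, 5, 6, 8, 9, 12, 11, 10, 13, 14, 15, 16, 17]
data[mid]=9=9: mid=5
data[mid]=12>9: swap data[5],data[7]; hi=6 → [2, 5, 6, 8, 9, 10, 11, 12, 13, 14, 15, 16, 17]
data[mid]=10>9: swap data[5],data[6]; hi=5 → [2, 5, 6, 8, 9, 11, 10, 12, 13, 14, 15, 16, 17]
data[mid]=11>9: swap data[5],data[5]; hi=4 → [2, 5, 6, 8, 9, 11, 10, 12, 13, 14, 15, 16, 17]
end: lo=4, hi=4; data = [2, 5, 6, 8, 9, 11, 10, 12, 13, 14, 15, 16, 17]

[2, 5, 6, 8, 9, 11, 10, 12, 13, 14, 15, 16, 17]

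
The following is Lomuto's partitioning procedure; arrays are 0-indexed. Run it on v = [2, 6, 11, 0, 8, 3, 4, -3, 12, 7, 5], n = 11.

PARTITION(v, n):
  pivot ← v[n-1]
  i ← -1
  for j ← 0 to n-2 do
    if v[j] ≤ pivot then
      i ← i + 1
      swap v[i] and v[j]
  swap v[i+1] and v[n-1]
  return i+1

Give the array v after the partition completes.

pivot=5, i=-1
j=0: 2≤5, i=0, swap(0,0) ⇒ [2, 6, 11, 0, 8, 3, 4, -3, 12, 7, 5]
j=1: 6>5, skip
j=2: 11>5, skip
j=3: 0≤5, i=1, swap(1,3) ⇒ [2, 0, 11, 6, 8, 3, 4, -3, 12, 7, 5]
j=4: 8>5, skip
j=5: 3≤5, i=2, swap(2,5) ⇒ [2, 0, 3, 6, 8, 11, 4, -3, 12, 7, 5]
j=6: 4≤5, i=3, swap(3,6) ⇒ [2, 0, 3, 4, 8, 11, 6, -3, 12, 7, 5]
j=7: -3≤5, i=4, swap(4,7) ⇒ [2, 0, 3, 4, -3, 11, 6, 8, 12, 7, 5]
j=8: 12>5, skip
j=9: 7>5, skip
swap(5,10) ⇒ [2, 0, 3, 4, -3, 5, 6, 8, 12, 7, 11]; return 5

[2, 0, 3, 4, -3, 5, 6, 8, 12, 7, 11]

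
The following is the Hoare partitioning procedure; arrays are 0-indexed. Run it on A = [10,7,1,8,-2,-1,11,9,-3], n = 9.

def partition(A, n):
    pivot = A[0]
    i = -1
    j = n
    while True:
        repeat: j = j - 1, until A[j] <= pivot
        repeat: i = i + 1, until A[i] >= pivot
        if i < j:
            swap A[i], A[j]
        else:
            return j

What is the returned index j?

6

pivot=10
j stops at 8 (-3), i stops at 0 (10); swap ⇒ [-3,7,1,8,-2,-1,11,9,10]
j stops at 7 (9), i stops at 6 (11); swap ⇒ [-3,7,1,8,-2,-1,9,11,10]
j stops at 6, i stops at 7; i≥j ⇒ return 6. A=[-3,7,1,8,-2,-1,9,11,10]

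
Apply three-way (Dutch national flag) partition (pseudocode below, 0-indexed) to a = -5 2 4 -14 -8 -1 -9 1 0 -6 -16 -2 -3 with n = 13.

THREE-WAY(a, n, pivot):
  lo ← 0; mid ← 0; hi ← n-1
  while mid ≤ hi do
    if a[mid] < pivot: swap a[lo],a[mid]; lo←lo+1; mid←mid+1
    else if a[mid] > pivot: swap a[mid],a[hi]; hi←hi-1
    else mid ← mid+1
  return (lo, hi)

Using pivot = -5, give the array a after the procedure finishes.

pivot = -5; lo=0, mid=0, hi=12
a[mid]=-5=-5: mid=1
a[mid]=2>-5: swap a[1],a[12]; hi=11 → -5 -3 4 -14 -8 -1 -9 1 0 -6 -16 -2 2
a[mid]=-3>-5: swap a[1],a[11]; hi=10 → -5 -2 4 -14 -8 -1 -9 1 0 -6 -16 -3 2
a[mid]=-2>-5: swap a[1],a[10]; hi=9 → -5 -16 4 -14 -8 -1 -9 1 0 -6 -2 -3 2
a[mid]=-16<-5: swap a[0],a[1]; lo=1,mid=2 → -16 -5 4 -14 -8 -1 -9 1 0 -6 -2 -3 2
a[mid]=4>-5: swap a[2],a[9]; hi=8 → -16 -5 -6 -14 -8 -1 -9 1 0 4 -2 -3 2
a[mid]=-6<-5: swap a[1],a[2]; lo=2,mid=3 → -16 -6 -5 -14 -8 -1 -9 1 0 4 -2 -3 2
a[mid]=-14<-5: swap a[2],a[3]; lo=3,mid=4 → -16 -6 -14 -5 -8 -1 -9 1 0 4 -2 -3 2
a[mid]=-8<-5: swap a[3],a[4]; lo=4,mid=5 → -16 -6 -14 -8 -5 -1 -9 1 0 4 -2 -3 2
a[mid]=-1>-5: swap a[5],a[8]; hi=7 → -16 -6 -14 -8 -5 0 -9 1 -1 4 -2 -3 2
a[mid]=0>-5: swap a[5],a[7]; hi=6 → -16 -6 -14 -8 -5 1 -9 0 -1 4 -2 -3 2
a[mid]=1>-5: swap a[5],a[6]; hi=5 → -16 -6 -14 -8 -5 -9 1 0 -1 4 -2 -3 2
a[mid]=-9<-5: swap a[4],a[5]; lo=5,mid=6 → -16 -6 -14 -8 -9 -5 1 0 -1 4 -2 -3 2
end: lo=5, hi=5; a = -16 -6 -14 -8 -9 -5 1 0 -1 4 -2 -3 2

-16 -6 -14 -8 -9 -5 1 0 -1 4 -2 -3 2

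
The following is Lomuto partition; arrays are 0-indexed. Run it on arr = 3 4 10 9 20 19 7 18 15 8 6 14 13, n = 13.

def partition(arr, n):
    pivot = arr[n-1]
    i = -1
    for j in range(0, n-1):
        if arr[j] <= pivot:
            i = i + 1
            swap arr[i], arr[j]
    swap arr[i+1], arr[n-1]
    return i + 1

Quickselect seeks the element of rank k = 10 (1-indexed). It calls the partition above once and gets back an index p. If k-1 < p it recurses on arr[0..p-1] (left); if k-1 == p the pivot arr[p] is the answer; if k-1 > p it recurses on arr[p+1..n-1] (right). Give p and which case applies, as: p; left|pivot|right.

pivot = arr[12] = 13; i = -1
j=0: arr[0]=3 ≤ 13 → i=0, swap arr[0],arr[0] (no change) → 3 4 10 9 20 19 7 18 15 8 6 14 13
j=1: arr[1]=4 ≤ 13 → i=1, swap arr[1],arr[1] (no change) → 3 4 10 9 20 19 7 18 15 8 6 14 13
j=2: arr[2]=10 ≤ 13 → i=2, swap arr[2],arr[2] (no change) → 3 4 10 9 20 19 7 18 15 8 6 14 13
j=3: arr[3]=9 ≤ 13 → i=3, swap arr[3],arr[3] (no change) → 3 4 10 9 20 19 7 18 15 8 6 14 13
j=4: arr[4]=20 > 13 → no swap
j=5: arr[5]=19 > 13 → no swap
j=6: arr[6]=7 ≤ 13 → i=4, swap arr[4],arr[6] → 3 4 10 9 7 19 20 18 15 8 6 14 13
j=7: arr[7]=18 > 13 → no swap
j=8: arr[8]=15 > 13 → no swap
j=9: arr[9]=8 ≤ 13 → i=5, swap arr[5],arr[9] → 3 4 10 9 7 8 20 18 15 19 6 14 13
j=10: arr[10]=6 ≤ 13 → i=6, swap arr[6],arr[10] → 3 4 10 9 7 8 6 18 15 19 20 14 13
j=11: arr[11]=14 > 13 → no swap
final swap arr[7],arr[12] → 3 4 10 9 7 8 6 13 15 19 20 14 18; return 7
p = 7; k-1 = 9 > 7 ⇒ right

7; right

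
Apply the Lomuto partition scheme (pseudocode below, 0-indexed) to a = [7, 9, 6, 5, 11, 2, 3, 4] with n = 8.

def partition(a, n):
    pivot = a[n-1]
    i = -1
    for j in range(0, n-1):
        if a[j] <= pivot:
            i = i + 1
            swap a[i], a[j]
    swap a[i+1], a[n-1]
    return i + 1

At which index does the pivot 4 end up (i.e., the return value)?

pivot=4, i=-1
j=0: 7>4, skip
j=1: 9>4, skip
j=2: 6>4, skip
j=3: 5>4, skip
j=4: 11>4, skip
j=5: 2≤4, i=0, swap(0,5) ⇒ [2, 9, 6, 5, 11, 7, 3, 4]
j=6: 3≤4, i=1, swap(1,6) ⇒ [2, 3, 6, 5, 11, 7, 9, 4]
swap(2,7) ⇒ [2, 3, 4, 5, 11, 7, 9, 6]; return 2

2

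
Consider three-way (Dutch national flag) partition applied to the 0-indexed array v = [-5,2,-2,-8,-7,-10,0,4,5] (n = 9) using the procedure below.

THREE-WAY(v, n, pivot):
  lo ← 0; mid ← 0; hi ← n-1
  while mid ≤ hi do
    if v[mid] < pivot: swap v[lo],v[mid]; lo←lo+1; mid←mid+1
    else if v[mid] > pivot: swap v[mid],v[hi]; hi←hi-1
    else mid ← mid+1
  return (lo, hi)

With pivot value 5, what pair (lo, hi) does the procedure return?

pivot = 5; lo=0, mid=0, hi=8
v[mid]=-5<5: swap v[0],v[0]; lo=1,mid=1 → [-5,2,-2,-8,-7,-10,0,4,5]
v[mid]=2<5: swap v[1],v[1]; lo=2,mid=2 → [-5,2,-2,-8,-7,-10,0,4,5]
v[mid]=-2<5: swap v[2],v[2]; lo=3,mid=3 → [-5,2,-2,-8,-7,-10,0,4,5]
v[mid]=-8<5: swap v[3],v[3]; lo=4,mid=4 → [-5,2,-2,-8,-7,-10,0,4,5]
v[mid]=-7<5: swap v[4],v[4]; lo=5,mid=5 → [-5,2,-2,-8,-7,-10,0,4,5]
v[mid]=-10<5: swap v[5],v[5]; lo=6,mid=6 → [-5,2,-2,-8,-7,-10,0,4,5]
v[mid]=0<5: swap v[6],v[6]; lo=7,mid=7 → [-5,2,-2,-8,-7,-10,0,4,5]
v[mid]=4<5: swap v[7],v[7]; lo=8,mid=8 → [-5,2,-2,-8,-7,-10,0,4,5]
v[mid]=5=5: mid=9
end: lo=8, hi=8; v = [-5,2,-2,-8,-7,-10,0,4,5]

(8, 8)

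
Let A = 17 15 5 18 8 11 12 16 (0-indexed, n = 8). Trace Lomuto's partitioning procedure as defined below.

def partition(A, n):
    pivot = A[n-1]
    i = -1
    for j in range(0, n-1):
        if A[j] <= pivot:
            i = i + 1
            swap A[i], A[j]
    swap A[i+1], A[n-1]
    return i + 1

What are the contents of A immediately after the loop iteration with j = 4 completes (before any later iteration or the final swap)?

pivot = A[7] = 16; i = -1
j=0: A[0]=17 > 16 → no swap
j=1: A[1]=15 ≤ 16 → i=0, swap A[0],A[1] → 15 17 5 18 8 11 12 16
j=2: A[2]=5 ≤ 16 → i=1, swap A[1],A[2] → 15 5 17 18 8 11 12 16
j=3: A[3]=18 > 16 → no swap
j=4: A[4]=8 ≤ 16 → i=2, swap A[2],A[4] → 15 5 8 18 17 11 12 16
(after j=4) A = 15 5 8 18 17 11 12 16

15 5 8 18 17 11 12 16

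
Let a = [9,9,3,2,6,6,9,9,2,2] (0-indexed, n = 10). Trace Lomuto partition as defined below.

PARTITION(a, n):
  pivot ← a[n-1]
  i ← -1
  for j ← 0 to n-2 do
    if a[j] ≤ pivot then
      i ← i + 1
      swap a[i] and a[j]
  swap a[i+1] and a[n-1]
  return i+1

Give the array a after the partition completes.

pivot = a[9] = 2; i = -1
j=0: a[0]=9 > 2 → no swap
j=1: a[1]=9 > 2 → no swap
j=2: a[2]=3 > 2 → no swap
j=3: a[3]=2 ≤ 2 → i=0, swap a[0],a[3] → [2,9,3,9,6,6,9,9,2,2]
j=4: a[4]=6 > 2 → no swap
j=5: a[5]=6 > 2 → no swap
j=6: a[6]=9 > 2 → no swap
j=7: a[7]=9 > 2 → no swap
j=8: a[8]=2 ≤ 2 → i=1, swap a[1],a[8] → [2,2,3,9,6,6,9,9,9,2]
final swap a[2],a[9] → [2,2,2,9,6,6,9,9,9,3]; return 2

[2,2,2,9,6,6,9,9,9,3]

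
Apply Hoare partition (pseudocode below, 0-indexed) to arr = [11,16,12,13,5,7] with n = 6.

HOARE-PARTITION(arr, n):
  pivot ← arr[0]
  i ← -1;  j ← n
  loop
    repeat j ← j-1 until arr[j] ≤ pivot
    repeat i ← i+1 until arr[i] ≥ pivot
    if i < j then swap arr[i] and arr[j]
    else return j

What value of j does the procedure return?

1

pivot = arr[0] = 11; i = -1, j = 6
j→5 (arr[5]=7≤11), i→0 (arr[0]=11≥11); i<j, swap → [7,16,12,13,5,11]
j→4 (arr[4]=5≤11), i→1 (arr[1]=16≥11); i<j, swap → [7,5,12,13,16,11]
j→1, i→2; i≥j, return j=1. arr = [7,5,12,13,16,11]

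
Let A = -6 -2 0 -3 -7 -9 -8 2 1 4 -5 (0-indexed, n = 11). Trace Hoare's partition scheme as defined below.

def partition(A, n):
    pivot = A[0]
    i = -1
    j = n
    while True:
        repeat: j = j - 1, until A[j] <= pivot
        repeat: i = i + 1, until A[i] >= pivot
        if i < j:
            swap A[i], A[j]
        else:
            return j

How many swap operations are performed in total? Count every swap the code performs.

pivot = A[0] = -6; i = -1, j = 11
j→6 (A[6]=-8≤-6), i→0 (A[0]=-6≥-6); i<j, swap → -8 -2 0 -3 -7 -9 -6 2 1 4 -5
j→5 (A[5]=-9≤-6), i→1 (A[1]=-2≥-6); i<j, swap → -8 -9 0 -3 -7 -2 -6 2 1 4 -5
j→4 (A[4]=-7≤-6), i→2 (A[2]=0≥-6); i<j, swap → -8 -9 -7 -3 0 -2 -6 2 1 4 -5
j→2, i→3; i≥j, return j=2. A = -8 -9 -7 -3 0 -2 -6 2 1 4 -5

3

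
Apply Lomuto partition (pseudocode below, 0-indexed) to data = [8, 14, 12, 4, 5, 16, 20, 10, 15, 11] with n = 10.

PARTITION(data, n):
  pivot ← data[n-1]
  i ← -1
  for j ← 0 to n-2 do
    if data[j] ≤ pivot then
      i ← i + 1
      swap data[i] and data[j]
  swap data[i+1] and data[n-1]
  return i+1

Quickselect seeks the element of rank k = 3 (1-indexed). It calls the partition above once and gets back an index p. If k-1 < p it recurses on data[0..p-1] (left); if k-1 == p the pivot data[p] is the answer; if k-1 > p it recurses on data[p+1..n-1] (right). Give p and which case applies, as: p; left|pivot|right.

pivot = data[9] = 11; i = -1
j=0: data[0]=8 ≤ 11 → i=0, swap data[0],data[0] (no change) → [8, 14, 12, 4, 5, 16, 20, 10, 15, 11]
j=1: data[1]=14 > 11 → no swap
j=2: data[2]=12 > 11 → no swap
j=3: data[3]=4 ≤ 11 → i=1, swap data[1],data[3] → [8, 4, 12, 14, 5, 16, 20, 10, 15, 11]
j=4: data[4]=5 ≤ 11 → i=2, swap data[2],data[4] → [8, 4, 5, 14, 12, 16, 20, 10, 15, 11]
j=5: data[5]=16 > 11 → no swap
j=6: data[6]=20 > 11 → no swap
j=7: data[7]=10 ≤ 11 → i=3, swap data[3],data[7] → [8, 4, 5, 10, 12, 16, 20, 14, 15, 11]
j=8: data[8]=15 > 11 → no swap
final swap data[4],data[9] → [8, 4, 5, 10, 11, 16, 20, 14, 15, 12]; return 4
p = 4; k-1 = 2 < 4 ⇒ left

4; left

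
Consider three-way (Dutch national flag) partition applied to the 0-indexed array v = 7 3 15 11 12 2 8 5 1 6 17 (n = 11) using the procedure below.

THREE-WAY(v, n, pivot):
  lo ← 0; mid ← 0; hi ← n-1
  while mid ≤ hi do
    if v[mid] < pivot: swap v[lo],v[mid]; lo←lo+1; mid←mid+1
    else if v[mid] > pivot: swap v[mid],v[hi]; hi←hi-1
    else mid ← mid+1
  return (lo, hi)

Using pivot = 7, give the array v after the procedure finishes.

3 6 1 5 2 7 8 12 11 17 15

pivot = 7; lo=0, mid=0, hi=10
v[mid]=7=7: mid=1
v[mid]=3<7: swap v[0],v[1]; lo=1,mid=2 → 3 7 15 11 12 2 8 5 1 6 17
v[mid]=15>7: swap v[2],v[10]; hi=9 → 3 7 17 11 12 2 8 5 1 6 15
v[mid]=17>7: swap v[2],v[9]; hi=8 → 3 7 6 11 12 2 8 5 1 17 15
v[mid]=6<7: swap v[1],v[2]; lo=2,mid=3 → 3 6 7 11 12 2 8 5 1 17 15
v[mid]=11>7: swap v[3],v[8]; hi=7 → 3 6 7 1 12 2 8 5 11 17 15
v[mid]=1<7: swap v[2],v[3]; lo=3,mid=4 → 3 6 1 7 12 2 8 5 11 17 15
v[mid]=12>7: swap v[4],v[7]; hi=6 → 3 6 1 7 5 2 8 12 11 17 15
v[mid]=5<7: swap v[3],v[4]; lo=4,mid=5 → 3 6 1 5 7 2 8 12 11 17 15
v[mid]=2<7: swap v[4],v[5]; lo=5,mid=6 → 3 6 1 5 2 7 8 12 11 17 15
v[mid]=8>7: swap v[6],v[6]; hi=5 → 3 6 1 5 2 7 8 12 11 17 15
end: lo=5, hi=5; v = 3 6 1 5 2 7 8 12 11 17 15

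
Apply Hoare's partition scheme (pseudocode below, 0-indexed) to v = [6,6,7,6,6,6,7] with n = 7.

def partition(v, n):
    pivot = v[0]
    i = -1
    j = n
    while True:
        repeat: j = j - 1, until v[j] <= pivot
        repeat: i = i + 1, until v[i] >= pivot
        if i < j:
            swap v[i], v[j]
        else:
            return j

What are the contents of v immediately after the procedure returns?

[6,6,6,7,6,6,7]

pivot=6
j stops at 5 (6), i stops at 0 (6); swap ⇒ [6,6,7,6,6,6,7]
j stops at 4 (6), i stops at 1 (6); swap ⇒ [6,6,7,6,6,6,7]
j stops at 3 (6), i stops at 2 (7); swap ⇒ [6,6,6,7,6,6,7]
j stops at 2, i stops at 3; i≥j ⇒ return 2. v=[6,6,6,7,6,6,7]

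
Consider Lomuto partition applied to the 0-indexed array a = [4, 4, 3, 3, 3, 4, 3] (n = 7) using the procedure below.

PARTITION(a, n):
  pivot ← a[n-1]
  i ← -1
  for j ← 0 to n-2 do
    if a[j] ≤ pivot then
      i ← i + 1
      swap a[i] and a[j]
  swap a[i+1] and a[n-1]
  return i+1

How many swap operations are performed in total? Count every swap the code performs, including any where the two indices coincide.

4

pivot=3, i=-1
j=0: 4>3, skip
j=1: 4>3, skip
j=2: 3≤3, i=0, swap(0,2) ⇒ [3, 4, 4, 3, 3, 4, 3]
j=3: 3≤3, i=1, swap(1,3) ⇒ [3, 3, 4, 4, 3, 4, 3]
j=4: 3≤3, i=2, swap(2,4) ⇒ [3, 3, 3, 4, 4, 4, 3]
j=5: 4>3, skip
swap(3,6) ⇒ [3, 3, 3, 3, 4, 4, 4]; return 3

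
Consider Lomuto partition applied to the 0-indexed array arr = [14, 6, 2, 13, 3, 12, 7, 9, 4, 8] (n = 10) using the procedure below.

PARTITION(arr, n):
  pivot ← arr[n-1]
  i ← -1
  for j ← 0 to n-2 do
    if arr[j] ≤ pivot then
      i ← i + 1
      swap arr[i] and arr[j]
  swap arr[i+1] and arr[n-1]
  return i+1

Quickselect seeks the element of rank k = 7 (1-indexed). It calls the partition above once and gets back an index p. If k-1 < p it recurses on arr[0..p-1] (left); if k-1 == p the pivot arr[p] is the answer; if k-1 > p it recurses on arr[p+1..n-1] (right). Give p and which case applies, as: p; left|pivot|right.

pivot = arr[9] = 8; i = -1
j=0: arr[0]=14 > 8 → no swap
j=1: arr[1]=6 ≤ 8 → i=0, swap arr[0],arr[1] → [6, 14, 2, 13, 3, 12, 7, 9, 4, 8]
j=2: arr[2]=2 ≤ 8 → i=1, swap arr[1],arr[2] → [6, 2, 14, 13, 3, 12, 7, 9, 4, 8]
j=3: arr[3]=13 > 8 → no swap
j=4: arr[4]=3 ≤ 8 → i=2, swap arr[2],arr[4] → [6, 2, 3, 13, 14, 12, 7, 9, 4, 8]
j=5: arr[5]=12 > 8 → no swap
j=6: arr[6]=7 ≤ 8 → i=3, swap arr[3],arr[6] → [6, 2, 3, 7, 14, 12, 13, 9, 4, 8]
j=7: arr[7]=9 > 8 → no swap
j=8: arr[8]=4 ≤ 8 → i=4, swap arr[4],arr[8] → [6, 2, 3, 7, 4, 12, 13, 9, 14, 8]
final swap arr[5],arr[9] → [6, 2, 3, 7, 4, 8, 13, 9, 14, 12]; return 5
p = 5; k-1 = 6 > 5 ⇒ right

5; right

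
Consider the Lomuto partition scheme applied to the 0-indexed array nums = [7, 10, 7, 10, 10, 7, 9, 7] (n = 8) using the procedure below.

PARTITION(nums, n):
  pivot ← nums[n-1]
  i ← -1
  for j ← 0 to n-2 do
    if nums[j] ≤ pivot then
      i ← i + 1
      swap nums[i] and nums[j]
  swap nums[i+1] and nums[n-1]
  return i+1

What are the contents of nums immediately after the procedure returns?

pivot = nums[7] = 7; i = -1
j=0: nums[0]=7 ≤ 7 → i=0, swap nums[0],nums[0] (no change) → [7, 10, 7, 10, 10, 7, 9, 7]
j=1: nums[1]=10 > 7 → no swap
j=2: nums[2]=7 ≤ 7 → i=1, swap nums[1],nums[2] → [7, 7, 10, 10, 10, 7, 9, 7]
j=3: nums[3]=10 > 7 → no swap
j=4: nums[4]=10 > 7 → no swap
j=5: nums[5]=7 ≤ 7 → i=2, swap nums[2],nums[5] → [7, 7, 7, 10, 10, 10, 9, 7]
j=6: nums[6]=9 > 7 → no swap
final swap nums[3],nums[7] → [7, 7, 7, 7, 10, 10, 9, 10]; return 3

[7, 7, 7, 7, 10, 10, 9, 10]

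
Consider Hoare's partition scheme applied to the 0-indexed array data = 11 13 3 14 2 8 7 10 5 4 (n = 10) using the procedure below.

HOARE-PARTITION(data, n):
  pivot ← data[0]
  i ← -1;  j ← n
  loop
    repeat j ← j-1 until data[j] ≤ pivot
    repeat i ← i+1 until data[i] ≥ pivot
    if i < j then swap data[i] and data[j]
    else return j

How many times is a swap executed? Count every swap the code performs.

3

pivot = data[0] = 11; i = -1, j = 10
j→9 (data[9]=4≤11), i→0 (data[0]=11≥11); i<j, swap → 4 13 3 14 2 8 7 10 5 11
j→8 (data[8]=5≤11), i→1 (data[1]=13≥11); i<j, swap → 4 5 3 14 2 8 7 10 13 11
j→7 (data[7]=10≤11), i→3 (data[3]=14≥11); i<j, swap → 4 5 3 10 2 8 7 14 13 11
j→6, i→7; i≥j, return j=6. data = 4 5 3 10 2 8 7 14 13 11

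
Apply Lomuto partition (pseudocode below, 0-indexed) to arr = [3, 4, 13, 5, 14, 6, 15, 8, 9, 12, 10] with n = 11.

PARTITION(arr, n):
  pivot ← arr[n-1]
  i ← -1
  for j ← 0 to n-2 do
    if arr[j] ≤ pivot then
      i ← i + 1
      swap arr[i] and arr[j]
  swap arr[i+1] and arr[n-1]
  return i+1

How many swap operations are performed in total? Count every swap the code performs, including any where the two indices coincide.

pivot = arr[10] = 10; i = -1
j=0: arr[0]=3 ≤ 10 → i=0, swap arr[0],arr[0] (no change) → [3, 4, 13, 5, 14, 6, 15, 8, 9, 12, 10]
j=1: arr[1]=4 ≤ 10 → i=1, swap arr[1],arr[1] (no change) → [3, 4, 13, 5, 14, 6, 15, 8, 9, 12, 10]
j=2: arr[2]=13 > 10 → no swap
j=3: arr[3]=5 ≤ 10 → i=2, swap arr[2],arr[3] → [3, 4, 5, 13, 14, 6, 15, 8, 9, 12, 10]
j=4: arr[4]=14 > 10 → no swap
j=5: arr[5]=6 ≤ 10 → i=3, swap arr[3],arr[5] → [3, 4, 5, 6, 14, 13, 15, 8, 9, 12, 10]
j=6: arr[6]=15 > 10 → no swap
j=7: arr[7]=8 ≤ 10 → i=4, swap arr[4],arr[7] → [3, 4, 5, 6, 8, 13, 15, 14, 9, 12, 10]
j=8: arr[8]=9 ≤ 10 → i=5, swap arr[5],arr[8] → [3, 4, 5, 6, 8, 9, 15, 14, 13, 12, 10]
j=9: arr[9]=12 > 10 → no swap
final swap arr[6],arr[10] → [3, 4, 5, 6, 8, 9, 10, 14, 13, 12, 15]; return 6

7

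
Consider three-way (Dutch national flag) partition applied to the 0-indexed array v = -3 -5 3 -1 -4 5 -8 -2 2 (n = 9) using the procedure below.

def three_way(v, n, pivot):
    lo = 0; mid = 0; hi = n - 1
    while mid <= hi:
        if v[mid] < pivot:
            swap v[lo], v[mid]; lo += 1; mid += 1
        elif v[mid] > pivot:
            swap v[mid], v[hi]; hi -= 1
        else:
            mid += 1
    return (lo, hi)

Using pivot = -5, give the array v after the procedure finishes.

-8 -5 -1 -4 5 3 -2 2 -3

lo=0 mid=0 hi=8
-3>-5: swap(0,8), hi=7 ⇒ 2 -5 3 -1 -4 5 -8 -2 -3
2>-5: swap(0,7), hi=6 ⇒ -2 -5 3 -1 -4 5 -8 2 -3
-2>-5: swap(0,6), hi=5 ⇒ -8 -5 3 -1 -4 5 -2 2 -3
-8<-5: swap(0,0), lo=1 mid=1 ⇒ -8 -5 3 -1 -4 5 -2 2 -3
-5=-5: mid=2
3>-5: swap(2,5), hi=4 ⇒ -8 -5 5 -1 -4 3 -2 2 -3
5>-5: swap(2,4), hi=3 ⇒ -8 -5 -4 -1 5 3 -2 2 -3
-4>-5: swap(2,3), hi=2 ⇒ -8 -5 -1 -4 5 3 -2 2 -3
-1>-5: swap(2,2), hi=1 ⇒ -8 -5 -1 -4 5 3 -2 2 -3
done. lo=1 hi=1; v=-8 -5 -1 -4 5 3 -2 2 -3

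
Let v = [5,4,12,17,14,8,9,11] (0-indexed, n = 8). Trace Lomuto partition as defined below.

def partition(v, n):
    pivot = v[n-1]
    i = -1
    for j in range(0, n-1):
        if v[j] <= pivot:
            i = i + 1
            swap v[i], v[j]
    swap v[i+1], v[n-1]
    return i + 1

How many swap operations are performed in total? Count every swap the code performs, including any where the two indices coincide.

5

pivot = v[7] = 11; i = -1
j=0: v[0]=5 ≤ 11 → i=0, swap v[0],v[0] (no change) → [5,4,12,17,14,8,9,11]
j=1: v[1]=4 ≤ 11 → i=1, swap v[1],v[1] (no change) → [5,4,12,17,14,8,9,11]
j=2: v[2]=12 > 11 → no swap
j=3: v[3]=17 > 11 → no swap
j=4: v[4]=14 > 11 → no swap
j=5: v[5]=8 ≤ 11 → i=2, swap v[2],v[5] → [5,4,8,17,14,12,9,11]
j=6: v[6]=9 ≤ 11 → i=3, swap v[3],v[6] → [5,4,8,9,14,12,17,11]
final swap v[4],v[7] → [5,4,8,9,11,12,17,14]; return 4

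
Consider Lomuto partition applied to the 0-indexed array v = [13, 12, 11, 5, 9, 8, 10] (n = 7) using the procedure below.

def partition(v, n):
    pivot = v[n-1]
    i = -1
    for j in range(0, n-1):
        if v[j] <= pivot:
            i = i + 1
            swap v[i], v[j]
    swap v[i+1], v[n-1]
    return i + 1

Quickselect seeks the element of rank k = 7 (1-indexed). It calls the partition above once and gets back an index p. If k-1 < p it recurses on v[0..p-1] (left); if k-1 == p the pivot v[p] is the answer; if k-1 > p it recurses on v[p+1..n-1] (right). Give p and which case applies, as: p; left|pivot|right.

pivot=10, i=-1
j=0: 13>10, skip
j=1: 12>10, skip
j=2: 11>10, skip
j=3: 5≤10, i=0, swap(0,3) ⇒ [5, 12, 11, 13, 9, 8, 10]
j=4: 9≤10, i=1, swap(1,4) ⇒ [5, 9, 11, 13, 12, 8, 10]
j=5: 8≤10, i=2, swap(2,5) ⇒ [5, 9, 8, 13, 12, 11, 10]
swap(3,6) ⇒ [5, 9, 8, 10, 12, 11, 13]; return 3
p = 3; k-1 = 6 > 3 ⇒ right

3; right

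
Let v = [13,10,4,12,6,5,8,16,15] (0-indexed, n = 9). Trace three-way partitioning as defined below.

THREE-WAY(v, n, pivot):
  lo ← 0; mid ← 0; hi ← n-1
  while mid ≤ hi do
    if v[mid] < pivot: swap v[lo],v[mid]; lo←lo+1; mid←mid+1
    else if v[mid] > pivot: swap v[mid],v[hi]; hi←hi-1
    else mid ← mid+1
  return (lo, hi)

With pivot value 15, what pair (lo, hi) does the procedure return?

pivot = 15; lo=0, mid=0, hi=8
v[mid]=13<15: swap v[0],v[0]; lo=1,mid=1 → [13,10,4,12,6,5,8,16,15]
v[mid]=10<15: swap v[1],v[1]; lo=2,mid=2 → [13,10,4,12,6,5,8,16,15]
v[mid]=4<15: swap v[2],v[2]; lo=3,mid=3 → [13,10,4,12,6,5,8,16,15]
v[mid]=12<15: swap v[3],v[3]; lo=4,mid=4 → [13,10,4,12,6,5,8,16,15]
v[mid]=6<15: swap v[4],v[4]; lo=5,mid=5 → [13,10,4,12,6,5,8,16,15]
v[mid]=5<15: swap v[5],v[5]; lo=6,mid=6 → [13,10,4,12,6,5,8,16,15]
v[mid]=8<15: swap v[6],v[6]; lo=7,mid=7 → [13,10,4,12,6,5,8,16,15]
v[mid]=16>15: swap v[7],v[8]; hi=7 → [13,10,4,12,6,5,8,15,16]
v[mid]=15=15: mid=8
end: lo=7, hi=7; v = [13,10,4,12,6,5,8,15,16]

(7, 7)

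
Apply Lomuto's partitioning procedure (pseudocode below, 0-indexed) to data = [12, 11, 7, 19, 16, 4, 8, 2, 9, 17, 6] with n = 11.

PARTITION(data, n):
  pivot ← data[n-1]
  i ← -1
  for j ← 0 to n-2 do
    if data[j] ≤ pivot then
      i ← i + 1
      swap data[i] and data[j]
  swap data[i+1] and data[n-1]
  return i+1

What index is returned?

2

pivot = data[10] = 6; i = -1
j=0: data[0]=12 > 6 → no swap
j=1: data[1]=11 > 6 → no swap
j=2: data[2]=7 > 6 → no swap
j=3: data[3]=19 > 6 → no swap
j=4: data[4]=16 > 6 → no swap
j=5: data[5]=4 ≤ 6 → i=0, swap data[0],data[5] → [4, 11, 7, 19, 16, 12, 8, 2, 9, 17, 6]
j=6: data[6]=8 > 6 → no swap
j=7: data[7]=2 ≤ 6 → i=1, swap data[1],data[7] → [4, 2, 7, 19, 16, 12, 8, 11, 9, 17, 6]
j=8: data[8]=9 > 6 → no swap
j=9: data[9]=17 > 6 → no swap
final swap data[2],data[10] → [4, 2, 6, 19, 16, 12, 8, 11, 9, 17, 7]; return 2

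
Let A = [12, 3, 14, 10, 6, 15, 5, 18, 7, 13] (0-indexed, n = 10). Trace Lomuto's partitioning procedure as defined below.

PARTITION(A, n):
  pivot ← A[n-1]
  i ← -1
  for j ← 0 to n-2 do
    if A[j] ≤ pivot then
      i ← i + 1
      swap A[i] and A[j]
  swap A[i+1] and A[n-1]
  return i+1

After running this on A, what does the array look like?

[12, 3, 10, 6, 5, 7, 13, 18, 15, 14]

pivot = A[9] = 13; i = -1
j=0: A[0]=12 ≤ 13 → i=0, swap A[0],A[0] (no change) → [12, 3, 14, 10, 6, 15, 5, 18, 7, 13]
j=1: A[1]=3 ≤ 13 → i=1, swap A[1],A[1] (no change) → [12, 3, 14, 10, 6, 15, 5, 18, 7, 13]
j=2: A[2]=14 > 13 → no swap
j=3: A[3]=10 ≤ 13 → i=2, swap A[2],A[3] → [12, 3, 10, 14, 6, 15, 5, 18, 7, 13]
j=4: A[4]=6 ≤ 13 → i=3, swap A[3],A[4] → [12, 3, 10, 6, 14, 15, 5, 18, 7, 13]
j=5: A[5]=15 > 13 → no swap
j=6: A[6]=5 ≤ 13 → i=4, swap A[4],A[6] → [12, 3, 10, 6, 5, 15, 14, 18, 7, 13]
j=7: A[7]=18 > 13 → no swap
j=8: A[8]=7 ≤ 13 → i=5, swap A[5],A[8] → [12, 3, 10, 6, 5, 7, 14, 18, 15, 13]
final swap A[6],A[9] → [12, 3, 10, 6, 5, 7, 13, 18, 15, 14]; return 6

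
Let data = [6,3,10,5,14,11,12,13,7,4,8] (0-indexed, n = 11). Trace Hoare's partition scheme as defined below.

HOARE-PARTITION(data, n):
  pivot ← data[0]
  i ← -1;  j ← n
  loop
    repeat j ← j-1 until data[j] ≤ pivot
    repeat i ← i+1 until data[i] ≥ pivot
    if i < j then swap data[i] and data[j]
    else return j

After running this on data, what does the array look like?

pivot=6
j stops at 9 (4), i stops at 0 (6); swap ⇒ [4,3,10,5,14,11,12,13,7,6,8]
j stops at 3 (5), i stops at 2 (10); swap ⇒ [4,3,5,10,14,11,12,13,7,6,8]
j stops at 2, i stops at 3; i≥j ⇒ return 2. data=[4,3,5,10,14,11,12,13,7,6,8]

[4,3,5,10,14,11,12,13,7,6,8]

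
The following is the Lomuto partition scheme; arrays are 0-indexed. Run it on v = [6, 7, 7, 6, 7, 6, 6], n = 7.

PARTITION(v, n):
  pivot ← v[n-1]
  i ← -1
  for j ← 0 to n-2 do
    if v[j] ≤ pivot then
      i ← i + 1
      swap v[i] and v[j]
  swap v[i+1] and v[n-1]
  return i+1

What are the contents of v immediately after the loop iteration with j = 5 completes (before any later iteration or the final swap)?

pivot = v[6] = 6; i = -1
j=0: v[0]=6 ≤ 6 → i=0, swap v[0],v[0] (no change) → [6, 7, 7, 6, 7, 6, 6]
j=1: v[1]=7 > 6 → no swap
j=2: v[2]=7 > 6 → no swap
j=3: v[3]=6 ≤ 6 → i=1, swap v[1],v[3] → [6, 6, 7, 7, 7, 6, 6]
j=4: v[4]=7 > 6 → no swap
j=5: v[5]=6 ≤ 6 → i=2, swap v[2],v[5] → [6, 6, 6, 7, 7, 7, 6]
(after j=5) v = [6, 6, 6, 7, 7, 7, 6]

[6, 6, 6, 7, 7, 7, 6]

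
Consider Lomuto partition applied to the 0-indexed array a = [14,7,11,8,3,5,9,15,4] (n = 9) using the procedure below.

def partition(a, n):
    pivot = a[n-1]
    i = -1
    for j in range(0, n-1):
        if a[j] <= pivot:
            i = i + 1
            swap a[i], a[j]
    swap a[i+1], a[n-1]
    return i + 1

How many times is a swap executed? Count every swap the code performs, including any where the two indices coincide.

pivot = a[8] = 4; i = -1
j=0: a[0]=14 > 4 → no swap
j=1: a[1]=7 > 4 → no swap
j=2: a[2]=11 > 4 → no swap
j=3: a[3]=8 > 4 → no swap
j=4: a[4]=3 ≤ 4 → i=0, swap a[0],a[4] → [3,7,11,8,14,5,9,15,4]
j=5: a[5]=5 > 4 → no swap
j=6: a[6]=9 > 4 → no swap
j=7: a[7]=15 > 4 → no swap
final swap a[1],a[8] → [3,4,11,8,14,5,9,15,7]; return 1

2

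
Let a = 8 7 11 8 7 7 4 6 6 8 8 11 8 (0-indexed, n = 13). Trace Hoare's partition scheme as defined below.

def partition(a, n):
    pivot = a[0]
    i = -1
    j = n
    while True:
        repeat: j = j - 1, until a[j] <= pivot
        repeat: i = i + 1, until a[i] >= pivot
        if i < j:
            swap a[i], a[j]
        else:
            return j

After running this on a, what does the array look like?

pivot=8
j stops at 12 (8), i stops at 0 (8); swap ⇒ 8 7 11 8 7 7 4 6 6 8 8 11 8
j stops at 10 (8), i stops at 2 (11); swap ⇒ 8 7 8 8 7 7 4 6 6 8 11 11 8
j stops at 9 (8), i stops at 3 (8); swap ⇒ 8 7 8 8 7 7 4 6 6 8 11 11 8
j stops at 8, i stops at 9; i≥j ⇒ return 8. a=8 7 8 8 7 7 4 6 6 8 11 11 8

8 7 8 8 7 7 4 6 6 8 11 11 8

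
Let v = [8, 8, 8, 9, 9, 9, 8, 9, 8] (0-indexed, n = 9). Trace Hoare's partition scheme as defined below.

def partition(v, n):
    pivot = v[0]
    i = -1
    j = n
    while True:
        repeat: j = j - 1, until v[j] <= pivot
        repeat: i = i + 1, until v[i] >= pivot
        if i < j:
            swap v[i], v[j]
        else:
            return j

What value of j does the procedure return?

2

pivot=8
j stops at 8 (8), i stops at 0 (8); swap ⇒ [8, 8, 8, 9, 9, 9, 8, 9, 8]
j stops at 6 (8), i stops at 1 (8); swap ⇒ [8, 8, 8, 9, 9, 9, 8, 9, 8]
j stops at 2, i stops at 2; i≥j ⇒ return 2. v=[8, 8, 8, 9, 9, 9, 8, 9, 8]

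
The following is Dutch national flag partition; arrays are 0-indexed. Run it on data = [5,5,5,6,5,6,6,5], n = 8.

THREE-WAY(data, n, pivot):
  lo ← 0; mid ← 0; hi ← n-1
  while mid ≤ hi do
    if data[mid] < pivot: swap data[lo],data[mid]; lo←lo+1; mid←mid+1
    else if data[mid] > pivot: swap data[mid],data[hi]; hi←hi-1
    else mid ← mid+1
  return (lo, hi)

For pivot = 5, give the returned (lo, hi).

pivot = 5; lo=0, mid=0, hi=7
data[mid]=5=5: mid=1
data[mid]=5=5: mid=2
data[mid]=5=5: mid=3
data[mid]=6>5: swap data[3],data[7]; hi=6 → [5,5,5,5,5,6,6,6]
data[mid]=5=5: mid=4
data[mid]=5=5: mid=5
data[mid]=6>5: swap data[5],data[6]; hi=5 → [5,5,5,5,5,6,6,6]
data[mid]=6>5: swap data[5],data[5]; hi=4 → [5,5,5,5,5,6,6,6]
end: lo=0, hi=4; data = [5,5,5,5,5,6,6,6]

(0, 4)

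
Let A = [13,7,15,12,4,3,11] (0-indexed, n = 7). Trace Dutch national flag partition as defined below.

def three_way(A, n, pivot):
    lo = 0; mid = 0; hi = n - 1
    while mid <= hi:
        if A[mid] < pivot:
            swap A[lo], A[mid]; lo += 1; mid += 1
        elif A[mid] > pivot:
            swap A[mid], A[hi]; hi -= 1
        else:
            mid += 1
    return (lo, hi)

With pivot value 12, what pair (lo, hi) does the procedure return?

lo=0 mid=0 hi=6
13>12: swap(0,6), hi=5 ⇒ [11,7,15,12,4,3,13]
11<12: swap(0,0), lo=1 mid=1 ⇒ [11,7,15,12,4,3,13]
7<12: swap(1,1), lo=2 mid=2 ⇒ [11,7,15,12,4,3,13]
15>12: swap(2,5), hi=4 ⇒ [11,7,3,12,4,15,13]
3<12: swap(2,2), lo=3 mid=3 ⇒ [11,7,3,12,4,15,13]
12=12: mid=4
4<12: swap(3,4), lo=4 mid=5 ⇒ [11,7,3,4,12,15,13]
done. lo=4 hi=4; A=[11,7,3,4,12,15,13]

(4, 4)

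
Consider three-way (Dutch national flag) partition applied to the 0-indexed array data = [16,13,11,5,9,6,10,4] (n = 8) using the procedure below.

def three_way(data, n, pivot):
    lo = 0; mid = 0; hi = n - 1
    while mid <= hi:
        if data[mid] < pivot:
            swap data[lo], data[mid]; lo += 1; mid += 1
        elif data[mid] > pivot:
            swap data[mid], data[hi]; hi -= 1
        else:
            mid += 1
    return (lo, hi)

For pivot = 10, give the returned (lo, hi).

(4, 4)

pivot = 10; lo=0, mid=0, hi=7
data[mid]=16>10: swap data[0],data[7]; hi=6 → [4,13,11,5,9,6,10,16]
data[mid]=4<10: swap data[0],data[0]; lo=1,mid=1 → [4,13,11,5,9,6,10,16]
data[mid]=13>10: swap data[1],data[6]; hi=5 → [4,10,11,5,9,6,13,16]
data[mid]=10=10: mid=2
data[mid]=11>10: swap data[2],data[5]; hi=4 → [4,10,6,5,9,11,13,16]
data[mid]=6<10: swap data[1],data[2]; lo=2,mid=3 → [4,6,10,5,9,11,13,16]
data[mid]=5<10: swap data[2],data[3]; lo=3,mid=4 → [4,6,5,10,9,11,13,16]
data[mid]=9<10: swap data[3],data[4]; lo=4,mid=5 → [4,6,5,9,10,11,13,16]
end: lo=4, hi=4; data = [4,6,5,9,10,11,13,16]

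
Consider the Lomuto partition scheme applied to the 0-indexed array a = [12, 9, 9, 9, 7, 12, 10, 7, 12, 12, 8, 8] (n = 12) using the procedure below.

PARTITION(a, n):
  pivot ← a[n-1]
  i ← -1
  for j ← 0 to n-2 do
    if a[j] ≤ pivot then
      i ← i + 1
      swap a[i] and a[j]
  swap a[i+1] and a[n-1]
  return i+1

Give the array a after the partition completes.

pivot=8, i=-1
j=0: 12>8, skip
j=1: 9>8, skip
j=2: 9>8, skip
j=3: 9>8, skip
j=4: 7≤8, i=0, swap(0,4) ⇒ [7, 9, 9, 9, 12, 12, 10, 7, 12, 12, 8, 8]
j=5: 12>8, skip
j=6: 10>8, skip
j=7: 7≤8, i=1, swap(1,7) ⇒ [7, 7, 9, 9, 12, 12, 10, 9, 12, 12, 8, 8]
j=8: 12>8, skip
j=9: 12>8, skip
j=10: 8≤8, i=2, swap(2,10) ⇒ [7, 7, 8, 9, 12, 12, 10, 9, 12, 12, 9, 8]
swap(3,11) ⇒ [7, 7, 8, 8, 12, 12, 10, 9, 12, 12, 9, 9]; return 3

[7, 7, 8, 8, 12, 12, 10, 9, 12, 12, 9, 9]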